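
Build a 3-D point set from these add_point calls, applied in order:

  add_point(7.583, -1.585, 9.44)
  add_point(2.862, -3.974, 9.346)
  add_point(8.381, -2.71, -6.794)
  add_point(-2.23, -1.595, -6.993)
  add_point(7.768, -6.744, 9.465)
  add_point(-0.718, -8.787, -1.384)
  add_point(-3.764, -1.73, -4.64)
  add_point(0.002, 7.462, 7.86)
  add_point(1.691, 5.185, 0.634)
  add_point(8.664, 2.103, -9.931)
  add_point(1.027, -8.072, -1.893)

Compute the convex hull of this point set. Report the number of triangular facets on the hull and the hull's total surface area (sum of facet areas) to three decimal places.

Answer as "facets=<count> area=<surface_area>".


Hull vertices (11/11): indices [0, 1, 2, 3, 4, 5, 6, 7, 8, 9, 10].

Facet areas (half cross-product norm):
  f1: (p8, p7, p9) → 17.1472
  f2: (p0, p4, p9) → 50.0520
  f3: (p0, p7, p9) → 114.2345
  f4: (p3, p5, p6) → 11.5704
  f5: (p3, p8, p9) → 60.8081
  f6: (p3, p7, p6) → 19.4579
  f7: (p3, p8, p7) → 27.9025
  f8: (p2, p4, p9) → 32.8397
  f9: (p2, p3, p9) → 30.6544
  f10: (p2, p3, p5) → 47.6949
  f11: (p1, p5, p4) → 34.5269
  f12: (p1, p0, p4) → 12.4019
  f13: (p1, p0, p7) → 30.6847
  f14: (p1, p7, p6) → 86.9571
  f15: (p1, p5, p6) → 50.9626
  f16: (p10, p5, p4) → 12.4925
  f17: (p10, p2, p4) → 68.6062
  f18: (p10, p2, p5) → 3.1830
Σ area = 712.176

Euler characteristic 11−27+18 = 2 ✓

facets=18 area=712.176


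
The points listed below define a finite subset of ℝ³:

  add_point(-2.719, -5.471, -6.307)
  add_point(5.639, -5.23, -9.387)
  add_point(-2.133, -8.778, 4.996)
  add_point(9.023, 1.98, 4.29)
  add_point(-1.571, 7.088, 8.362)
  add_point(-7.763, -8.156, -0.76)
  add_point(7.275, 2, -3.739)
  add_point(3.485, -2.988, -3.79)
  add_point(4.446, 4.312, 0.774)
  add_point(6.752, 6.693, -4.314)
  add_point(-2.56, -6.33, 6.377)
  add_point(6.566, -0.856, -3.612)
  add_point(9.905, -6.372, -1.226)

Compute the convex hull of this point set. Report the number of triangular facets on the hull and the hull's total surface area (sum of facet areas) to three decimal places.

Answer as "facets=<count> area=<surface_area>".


facets=14 area=799.534

Points on the hull: [0, 1, 2, 3, 4, 5, 9, 10, 12] (9 of 13).

Per-facet area ½‖(b−a)×(c−a)‖:
  f1: (p2, p1, p5) → 64.3248
  f2: (p2, p1, p12) → 63.8453
  f3: (p9, p1, p12) → 58.1049
  f4: (p3, p2, p12) → 68.0188
  f5: (p3, p9, p12) → 50.4977
  f6: (p3, p9, p4) → 62.3211
  f7: (p0, p1, p5) → 19.0319
  f8: (p0, p9, p1) → 57.9165
  f9: (p0, p4, p5) → 74.1308
  f10: (p0, p9, p4) → 115.3527
  f11: (p10, p3, p4) → 77.9044
  f12: (p10, p3, p2) → 19.5004
  f13: (p10, p4, p5) → 57.2833
  f14: (p10, p2, p5) → 11.3016
Σ area = 799.534

Check V−E+F: 9 − 21 + 14 = 2.


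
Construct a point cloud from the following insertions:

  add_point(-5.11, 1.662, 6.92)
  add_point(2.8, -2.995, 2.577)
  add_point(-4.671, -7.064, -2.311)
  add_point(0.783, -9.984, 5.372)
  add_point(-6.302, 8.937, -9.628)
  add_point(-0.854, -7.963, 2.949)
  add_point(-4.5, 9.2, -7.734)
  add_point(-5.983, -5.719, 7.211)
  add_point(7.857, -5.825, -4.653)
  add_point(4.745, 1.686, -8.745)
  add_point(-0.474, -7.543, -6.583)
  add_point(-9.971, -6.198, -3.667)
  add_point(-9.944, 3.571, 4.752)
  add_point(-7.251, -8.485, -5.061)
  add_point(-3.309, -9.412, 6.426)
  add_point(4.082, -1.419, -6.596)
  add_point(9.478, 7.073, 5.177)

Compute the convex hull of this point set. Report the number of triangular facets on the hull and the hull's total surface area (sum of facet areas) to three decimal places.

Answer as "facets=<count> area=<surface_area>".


facets=22 area=1148.443

Hull vertices (13/17): indices [0, 3, 4, 6, 7, 8, 9, 10, 11, 12, 13, 14, 16].

Area of each hull facet:
  f1: (p12, p4, p11) → 95.7696
  f2: (p12, p7, p11) → 57.1758
  f3: (p9, p8, p16) → 69.5364
  f4: (p13, p4, p11) → 30.7630
  f5: (p3, p8, p16) → 104.2385
  f6: (p6, p12, p16) → 132.4852
  f7: (p6, p12, p4) → 18.3501
  f8: (p6, p9, p16) → 93.4633
  f9: (p6, p9, p4) → 14.3514
  f10: (p0, p7, p16) → 51.8016
  f11: (p0, p12, p16) → 33.8799
  f12: (p0, p12, p7) → 20.2745
  f13: (p10, p9, p8) → 38.2927
  f14: (p10, p3, p8) → 51.4437
  f15: (p10, p3, p13) → 42.5703
  f16: (p10, p9, p4) → 71.4341
  f17: (p10, p13, p4) → 61.4289
  f18: (p14, p3, p13) → 25.8682
  f19: (p14, p7, p11) → 26.8237
  f20: (p14, p13, p11) → 23.1932
  f21: (p14, p7, p16) → 46.6081
  f22: (p14, p3, p16) → 38.6908
Σ area = 1148.443

Euler: V−E+F = 13−33+22 = 2.


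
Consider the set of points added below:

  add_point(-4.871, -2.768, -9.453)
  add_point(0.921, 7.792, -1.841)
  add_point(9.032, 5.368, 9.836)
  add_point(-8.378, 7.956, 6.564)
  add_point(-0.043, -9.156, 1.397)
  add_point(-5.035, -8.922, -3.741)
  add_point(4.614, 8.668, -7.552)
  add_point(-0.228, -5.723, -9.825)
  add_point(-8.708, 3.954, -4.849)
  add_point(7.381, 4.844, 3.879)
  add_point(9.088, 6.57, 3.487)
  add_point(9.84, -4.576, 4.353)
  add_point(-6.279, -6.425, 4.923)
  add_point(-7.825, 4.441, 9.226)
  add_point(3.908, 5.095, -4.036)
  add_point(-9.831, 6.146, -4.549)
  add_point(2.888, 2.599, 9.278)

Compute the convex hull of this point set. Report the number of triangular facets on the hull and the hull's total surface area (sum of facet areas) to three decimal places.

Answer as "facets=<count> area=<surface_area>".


facets=22 area=1221.986

Extreme-point indices: [0, 2, 3, 4, 5, 6, 7, 10, 11, 12, 13, 15, 16] — 13 of 17 on the boundary.

Per-facet area ½‖(b−a)×(c−a)‖:
  f1: (p7, p6, p11) → 124.5814
  f2: (p0, p6, p15) → 78.4523
  f3: (p0, p7, p6) → 41.0361
  f4: (p4, p7, p11) → 65.5295
  f5: (p4, p12, p11) → 38.6977
  f6: (p10, p6, p11) → 65.2815
  f7: (p10, p2, p11) → 34.9542
  f8: (p13, p12, p15) → 80.4935
  f9: (p5, p4, p7) → 29.7921
  f10: (p5, p4, p12) → 26.6144
  f11: (p5, p0, p7) → 21.8626
  f12: (p5, p12, p15) → 69.6974
  f13: (p5, p0, p15) → 45.7094
  f14: (p16, p13, p12) → 61.4418
  f15: (p16, p13, p2) → 20.6935
  f16: (p16, p12, p11) → 74.7950
  f17: (p16, p2, p11) → 36.2951
  f18: (p3, p13, p15) → 22.1810
  f19: (p3, p6, p15) → 84.8735
  f20: (p3, p13, p2) → 37.3382
  f21: (p3, p10, p6) → 104.9676
  f22: (p3, p10, p2) → 56.6988
Σ area = 1221.986

Euler characteristic 13−33+22 = 2 ✓


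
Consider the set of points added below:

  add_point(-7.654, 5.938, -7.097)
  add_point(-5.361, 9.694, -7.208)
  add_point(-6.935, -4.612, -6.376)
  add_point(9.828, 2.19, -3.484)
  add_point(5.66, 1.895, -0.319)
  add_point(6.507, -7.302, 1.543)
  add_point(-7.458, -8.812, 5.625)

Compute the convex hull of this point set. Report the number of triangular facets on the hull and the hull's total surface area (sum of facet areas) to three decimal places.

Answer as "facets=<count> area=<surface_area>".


facets=10 area=668.380

7 of the 7 inputs are extreme points: [0, 1, 2, 3, 4, 5, 6].

Facet areas (half cross-product norm):
  f1: (p1, p6, p0) → 32.3110
  f2: (p2, p6, p0) → 62.1019
  f3: (p2, p1, p0) → 13.4956
  f4: (p2, p1, p3) → 117.3066
  f5: (p4, p1, p3) → 38.1968
  f6: (p4, p1, p6) → 135.6330
  f7: (p5, p2, p3) → 88.3898
  f8: (p5, p2, p6) → 87.6439
  f9: (p5, p4, p3) → 24.5627
  f10: (p5, p4, p6) → 68.7389
Σ area = 668.380

Check V−E+F: 7 − 15 + 10 = 2.


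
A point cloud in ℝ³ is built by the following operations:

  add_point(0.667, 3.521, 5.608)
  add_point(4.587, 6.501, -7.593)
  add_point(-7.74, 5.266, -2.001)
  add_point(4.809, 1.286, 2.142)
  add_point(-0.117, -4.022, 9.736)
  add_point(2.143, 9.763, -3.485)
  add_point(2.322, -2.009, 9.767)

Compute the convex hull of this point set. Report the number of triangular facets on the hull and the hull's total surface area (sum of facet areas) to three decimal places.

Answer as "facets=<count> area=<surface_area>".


facets=10 area=377.124

Points on the hull: [0, 1, 2, 3, 4, 5, 6] (7 of 7).

Triangle areas on the boundary:
  f1: (p1, p5, p2) → 30.7379
  f2: (p1, p5, p3) → 29.9282
  f3: (p6, p5, p3) → 32.3841
  f4: (p4, p6, p3) → 12.2133
  f5: (p4, p1, p2) → 113.8421
  f6: (p4, p1, p3) → 28.8606
  f7: (p0, p5, p2) → 54.1251
  f8: (p0, p6, p5) → 18.5913
  f9: (p0, p4, p2) → 45.7436
  f10: (p0, p4, p6) → 10.6974
Σ area = 377.124

Euler characteristic 7−15+10 = 2 ✓


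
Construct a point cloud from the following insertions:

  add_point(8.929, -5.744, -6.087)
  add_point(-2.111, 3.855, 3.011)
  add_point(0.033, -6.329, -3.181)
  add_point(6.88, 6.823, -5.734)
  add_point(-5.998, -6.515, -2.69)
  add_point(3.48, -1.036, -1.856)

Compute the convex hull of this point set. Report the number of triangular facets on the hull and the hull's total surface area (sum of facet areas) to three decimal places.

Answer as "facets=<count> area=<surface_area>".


Hull vertices (5/6): indices [0, 1, 2, 3, 4].

Facet areas (half cross-product norm):
  f1: (p3, p0, p4) → 96.9960
  f2: (p1, p3, p4) → 79.8772
  f3: (p1, p3, p0) → 81.7074
  f4: (p2, p0, p4) → 6.6466
  f5: (p2, p1, p4) → 35.9737
  f6: (p2, p1, p0) → 54.6046
Σ area = 355.806

Euler: V−E+F = 5−9+6 = 2.

facets=6 area=355.806


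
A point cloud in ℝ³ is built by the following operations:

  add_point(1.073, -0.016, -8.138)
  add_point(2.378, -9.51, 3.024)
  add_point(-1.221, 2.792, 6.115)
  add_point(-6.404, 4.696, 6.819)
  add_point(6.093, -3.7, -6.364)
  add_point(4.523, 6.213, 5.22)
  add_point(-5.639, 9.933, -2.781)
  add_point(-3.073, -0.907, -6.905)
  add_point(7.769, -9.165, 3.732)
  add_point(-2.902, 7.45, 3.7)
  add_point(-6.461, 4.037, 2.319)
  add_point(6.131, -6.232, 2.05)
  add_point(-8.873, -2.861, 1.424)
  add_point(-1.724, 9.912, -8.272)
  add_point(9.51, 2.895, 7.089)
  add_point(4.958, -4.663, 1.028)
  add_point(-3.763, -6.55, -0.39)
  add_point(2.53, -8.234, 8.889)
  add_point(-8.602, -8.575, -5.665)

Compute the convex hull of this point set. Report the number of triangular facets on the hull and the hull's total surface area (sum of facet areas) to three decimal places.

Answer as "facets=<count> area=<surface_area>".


13 of the 19 inputs are extreme points: [0, 1, 3, 4, 5, 6, 8, 9, 12, 13, 14, 17, 18].

Facet areas (half cross-product norm):
  f1: (p4, p13, p14) → 120.0498
  f2: (p3, p6, p12) → 52.4080
  f3: (p8, p4, p14) → 71.8603
  f4: (p5, p3, p14) → 26.1379
  f5: (p5, p13, p14) → 33.6542
  f6: (p5, p13, p6) → 45.3337
  f7: (p17, p3, p14) → 96.0596
  f8: (p17, p8, p14) → 45.8100
  f9: (p17, p1, p8) → 16.1305
  f10: (p17, p3, p12) → 68.9888
  f11: (p0, p4, p13) → 21.6473
  f12: (p9, p3, p6) → 18.3107
  f13: (p9, p5, p6) → 23.3297
  f14: (p9, p5, p3) → 18.8771
  f15: (p18, p0, p4) → 42.1043
  f16: (p18, p8, p4) → 89.7905
  f17: (p18, p1, p8) → 20.1103
  f18: (p18, p0, p13) → 61.2649
  f19: (p18, p6, p12) → 59.4094
  f20: (p18, p17, p12) → 66.0360
  f21: (p18, p17, p1) → 33.3676
  f22: (p18, p13, p6) → 63.9037
Σ area = 1094.584

Check V−E+F: 13 − 33 + 22 = 2.

facets=22 area=1094.584


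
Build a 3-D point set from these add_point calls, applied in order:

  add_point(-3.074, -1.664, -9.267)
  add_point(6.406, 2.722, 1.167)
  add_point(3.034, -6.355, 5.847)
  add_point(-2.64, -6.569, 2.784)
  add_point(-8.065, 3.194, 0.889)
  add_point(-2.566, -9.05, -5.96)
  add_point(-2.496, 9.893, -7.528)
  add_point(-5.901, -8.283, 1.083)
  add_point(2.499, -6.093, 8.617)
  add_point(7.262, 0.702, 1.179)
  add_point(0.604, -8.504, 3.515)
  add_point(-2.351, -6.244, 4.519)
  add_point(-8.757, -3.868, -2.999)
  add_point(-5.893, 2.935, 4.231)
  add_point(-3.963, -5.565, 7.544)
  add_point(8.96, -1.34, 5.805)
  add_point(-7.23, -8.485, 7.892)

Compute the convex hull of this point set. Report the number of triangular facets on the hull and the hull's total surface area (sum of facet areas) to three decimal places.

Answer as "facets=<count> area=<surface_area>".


Points on the hull: [0, 1, 2, 4, 5, 6, 7, 8, 9, 10, 12, 13, 14, 15, 16] (15 of 17).

Facet areas (half cross-product norm):
  f1: (p10, p5, p15) → 49.8505
  f2: (p0, p6, p12) → 50.3681
  f3: (p0, p5, p12) → 31.0712
  f4: (p4, p6, p12) → 48.1313
  f5: (p4, p13, p6) → 22.5014
  f6: (p7, p5, p12) → 24.8299
  f7: (p16, p4, p13) → 23.3020
  f8: (p16, p10, p5) → 44.1183
  f9: (p16, p7, p5) → 7.5032
  f10: (p16, p4, p12) → 47.9504
  f11: (p16, p7, p12) → 19.4611
  f12: (p1, p13, p15) → 41.3224
  f13: (p1, p13, p6) → 80.6677
  f14: (p9, p5, p15) → 38.7823
  f15: (p9, p0, p5) → 59.3045
  f16: (p9, p1, p15) → 5.1286
  f17: (p9, p0, p6) → 83.1934
  f18: (p9, p1, p6) → 11.1755
  f19: (p14, p16, p13) → 17.9802
  f20: (p8, p16, p10) → 26.4424
  f21: (p8, p14, p16) → 10.7926
  f22: (p8, p13, p15) → 55.5981
  f23: (p8, p14, p13) → 28.8719
  f24: (p2, p10, p15) → 9.1242
  f25: (p2, p8, p15) → 10.9537
  f26: (p2, p8, p10) → 4.8833
Σ area = 853.308

Check V−E+F: 15 − 39 + 26 = 2.

facets=26 area=853.308


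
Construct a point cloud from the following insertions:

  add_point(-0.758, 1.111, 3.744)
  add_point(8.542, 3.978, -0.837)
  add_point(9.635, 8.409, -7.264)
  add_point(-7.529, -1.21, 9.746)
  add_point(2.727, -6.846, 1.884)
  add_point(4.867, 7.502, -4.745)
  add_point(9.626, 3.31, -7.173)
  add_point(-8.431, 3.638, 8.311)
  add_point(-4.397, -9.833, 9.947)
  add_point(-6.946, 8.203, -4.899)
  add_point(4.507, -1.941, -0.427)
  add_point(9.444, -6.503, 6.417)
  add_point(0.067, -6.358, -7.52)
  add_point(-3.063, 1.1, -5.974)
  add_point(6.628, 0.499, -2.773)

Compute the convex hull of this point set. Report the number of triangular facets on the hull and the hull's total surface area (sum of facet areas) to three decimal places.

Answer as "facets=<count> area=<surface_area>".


9 of the 15 inputs are extreme points: [1, 2, 3, 6, 7, 8, 9, 11, 12].

Triangle areas on the boundary:
  f1: (p9, p2, p7) → 114.2349
  f2: (p9, p12, p2) → 123.4266
  f3: (p9, p12, p8) → 149.7215
  f4: (p11, p12, p8) → 116.4993
  f5: (p1, p2, p7) → 64.9793
  f6: (p1, p11, p7) → 120.1464
  f7: (p1, p11, p2) → 20.4178
  f8: (p3, p11, p7) → 42.7778
  f9: (p3, p11, p8) → 66.9341
  f10: (p3, p9, p7) → 30.1273
  f11: (p3, p9, p8) → 68.5179
  f12: (p6, p12, p2) → 24.3671
  f13: (p6, p11, p2) → 34.2038
  f14: (p6, p11, p12) → 104.3232
Σ area = 1080.677

Euler: V−E+F = 9−21+14 = 2.

facets=14 area=1080.677


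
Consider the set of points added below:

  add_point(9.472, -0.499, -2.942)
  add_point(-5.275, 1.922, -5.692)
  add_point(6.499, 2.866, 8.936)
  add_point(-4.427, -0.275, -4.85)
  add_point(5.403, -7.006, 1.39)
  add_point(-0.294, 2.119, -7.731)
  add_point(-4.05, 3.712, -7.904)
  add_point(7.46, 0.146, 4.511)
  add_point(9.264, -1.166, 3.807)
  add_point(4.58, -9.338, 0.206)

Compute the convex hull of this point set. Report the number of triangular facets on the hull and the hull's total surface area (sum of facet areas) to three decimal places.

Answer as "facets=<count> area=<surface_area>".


facets=12 area=445.917

Extreme-point indices: [0, 1, 2, 3, 5, 6, 8, 9] — 8 of 10 on the boundary.

Per-facet area ½‖(b−a)×(c−a)‖:
  f1: (p5, p9, p0) → 58.9981
  f2: (p8, p9, p0) → 33.0221
  f3: (p8, p2, p0) → 17.7139
  f4: (p8, p2, p9) → 30.1077
  f5: (p3, p5, p9) → 38.3212
  f6: (p3, p2, p1) → 21.2246
  f7: (p3, p2, p9) → 100.9840
  f8: (p6, p2, p0) → 95.2525
  f9: (p6, p5, p0) → 9.3526
  f10: (p6, p2, p1) → 27.9681
  f11: (p6, p3, p1) → 3.0582
  f12: (p6, p3, p5) → 9.9136
Σ area = 445.917

Check V−E+F: 8 − 18 + 12 = 2.


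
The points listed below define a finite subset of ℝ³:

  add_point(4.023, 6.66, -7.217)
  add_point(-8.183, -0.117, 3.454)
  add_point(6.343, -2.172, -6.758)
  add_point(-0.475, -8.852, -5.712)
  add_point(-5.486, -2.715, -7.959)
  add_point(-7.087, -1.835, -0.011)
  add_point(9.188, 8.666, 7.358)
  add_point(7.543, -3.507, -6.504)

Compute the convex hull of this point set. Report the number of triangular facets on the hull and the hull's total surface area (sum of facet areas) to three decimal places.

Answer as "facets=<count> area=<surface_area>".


facets=12 area=680.471

Points on the hull: [0, 1, 2, 3, 4, 5, 6, 7] (8 of 8).

Per-facet area ½‖(b−a)×(c−a)‖:
  f1: (p3, p6, p1) → 146.7524
  f2: (p7, p3, p6) → 82.9808
  f3: (p7, p4, p3) → 39.7146
  f4: (p0, p6, p1) → 131.1979
  f5: (p0, p4, p1) → 80.2414
  f6: (p0, p7, p6) → 83.9661
  f7: (p5, p3, p1) → 11.2017
  f8: (p5, p4, p1) → 5.6052
  f9: (p5, p4, p3) → 33.5076
  f10: (p2, p7, p4) → 8.3045
  f11: (p2, p0, p4) → 53.1611
  f12: (p2, p0, p7) → 3.8382
Σ area = 680.471

Euler characteristic 8−18+12 = 2 ✓


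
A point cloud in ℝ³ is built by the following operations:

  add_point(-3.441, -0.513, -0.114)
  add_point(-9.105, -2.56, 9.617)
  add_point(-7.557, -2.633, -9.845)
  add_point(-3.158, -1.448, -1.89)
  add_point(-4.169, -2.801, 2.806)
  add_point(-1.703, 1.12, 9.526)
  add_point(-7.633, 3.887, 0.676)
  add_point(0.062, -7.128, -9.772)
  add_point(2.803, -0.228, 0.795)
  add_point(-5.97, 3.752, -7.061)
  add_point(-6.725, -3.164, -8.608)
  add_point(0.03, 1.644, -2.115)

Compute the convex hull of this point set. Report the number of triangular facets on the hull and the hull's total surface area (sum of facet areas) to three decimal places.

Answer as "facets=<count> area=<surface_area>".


Points on the hull: [1, 2, 5, 6, 7, 8, 9, 11] (8 of 12).

Per-facet area ½‖(b−a)×(c−a)‖:
  f1: (p2, p7, p1) → 86.1913
  f2: (p2, p6, p1) → 63.6952
  f3: (p5, p7, p1) → 86.7058
  f4: (p5, p7, p8) → 45.9482
  f5: (p5, p6, p1) → 42.4152
  f6: (p9, p2, p6) → 26.4890
  f7: (p9, p2, p7) → 30.5164
  f8: (p11, p5, p6) → 44.5554
  f9: (p11, p9, p6) → 28.6435
  f10: (p11, p5, p8) → 21.3651
  f11: (p11, p7, p8) → 25.6536
  f12: (p11, p9, p7) → 45.9123
Σ area = 548.091

Euler characteristic 8−18+12 = 2 ✓

facets=12 area=548.091


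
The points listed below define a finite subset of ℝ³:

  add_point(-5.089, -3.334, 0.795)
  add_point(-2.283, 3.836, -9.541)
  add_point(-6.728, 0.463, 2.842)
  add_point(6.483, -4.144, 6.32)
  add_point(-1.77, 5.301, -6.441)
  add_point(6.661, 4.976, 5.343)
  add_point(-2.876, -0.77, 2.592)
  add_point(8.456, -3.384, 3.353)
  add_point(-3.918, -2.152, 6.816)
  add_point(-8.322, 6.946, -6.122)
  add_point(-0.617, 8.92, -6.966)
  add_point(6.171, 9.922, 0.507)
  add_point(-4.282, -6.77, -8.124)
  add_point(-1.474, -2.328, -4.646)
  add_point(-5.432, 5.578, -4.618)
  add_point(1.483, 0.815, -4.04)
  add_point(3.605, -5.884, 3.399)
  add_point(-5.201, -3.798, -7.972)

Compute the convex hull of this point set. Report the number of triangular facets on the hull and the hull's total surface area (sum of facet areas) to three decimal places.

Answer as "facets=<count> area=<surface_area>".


facets=22 area=802.024

Points on the hull: [0, 1, 2, 3, 5, 7, 8, 9, 10, 11, 12, 16, 17] (13 of 18).

Area of each hull facet:
  f1: (p1, p11, p7) → 98.4681
  f2: (p5, p11, p7) → 25.7066
  f3: (p5, p8, p11) → 40.4545
  f4: (p10, p11, p9) → 32.7242
  f5: (p10, p1, p9) → 21.3712
  f6: (p10, p1, p11) → 24.2789
  f7: (p12, p1, p7) → 92.4083
  f8: (p3, p5, p7) → 15.9173
  f9: (p3, p5, p8) → 47.9807
  f10: (p2, p11, p9) → 84.9083
  f11: (p2, p8, p11) → 44.6430
  f12: (p17, p1, p9) → 31.6405
  f13: (p17, p12, p1) → 8.3818
  f14: (p17, p2, p9) → 56.3372
  f15: (p17, p2, p12) → 16.4796
  f16: (p16, p12, p8) → 62.8784
  f17: (p16, p3, p8) → 20.0266
  f18: (p16, p12, p7) → 32.5395
  f19: (p16, p3, p7) → 8.0716
  f20: (p0, p12, p8) → 9.5118
  f21: (p0, p2, p8) → 12.3397
  f22: (p0, p2, p12) → 14.9555
Σ area = 802.024

Euler characteristic 13−33+22 = 2 ✓


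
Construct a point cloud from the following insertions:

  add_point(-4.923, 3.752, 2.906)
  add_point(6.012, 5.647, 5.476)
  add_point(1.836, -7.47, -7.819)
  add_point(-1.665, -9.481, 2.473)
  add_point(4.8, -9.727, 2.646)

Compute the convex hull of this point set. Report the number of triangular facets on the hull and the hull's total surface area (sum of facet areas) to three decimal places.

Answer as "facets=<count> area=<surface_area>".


facets=6 area=420.380

Points on the hull: [0, 1, 2, 3, 4] (5 of 5).

Triangle areas on the boundary:
  f1: (p2, p1, p0) → 95.6147
  f2: (p2, p4, p1) → 87.0819
  f3: (p3, p1, p0) → 77.5195
  f4: (p3, p4, p1) → 50.6870
  f5: (p3, p2, p0) → 75.1800
  f6: (p3, p2, p4) → 34.2971
Σ area = 420.380

Euler: V−E+F = 5−9+6 = 2.


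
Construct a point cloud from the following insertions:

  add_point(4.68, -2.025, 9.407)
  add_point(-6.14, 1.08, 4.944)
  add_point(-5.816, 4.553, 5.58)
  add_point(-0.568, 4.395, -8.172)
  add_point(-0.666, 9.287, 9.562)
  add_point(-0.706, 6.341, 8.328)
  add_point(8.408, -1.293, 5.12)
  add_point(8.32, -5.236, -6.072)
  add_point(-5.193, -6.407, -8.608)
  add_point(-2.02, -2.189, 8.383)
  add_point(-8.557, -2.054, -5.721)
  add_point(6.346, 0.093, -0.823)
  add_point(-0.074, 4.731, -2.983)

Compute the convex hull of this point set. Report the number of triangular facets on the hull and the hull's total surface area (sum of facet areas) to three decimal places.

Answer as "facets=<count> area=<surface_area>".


Points on the hull: [0, 1, 2, 3, 4, 6, 7, 8, 9, 10, 11] (11 of 13).

Triangle areas on the boundary:
  f1: (p3, p8, p10) → 32.6584
  f2: (p9, p8, p10) → 47.4328
  f3: (p11, p4, p6) → 46.9863
  f4: (p11, p3, p4) → 85.0371
  f5: (p2, p9, p4) → 33.1140
  f6: (p2, p3, p10) → 68.1469
  f7: (p2, p3, p4) → 57.5058
  f8: (p0, p4, p6) → 35.3044
  f9: (p0, p9, p4) → 38.9033
  f10: (p0, p9, p8) → 57.0135
  f11: (p7, p3, p8) → 71.6092
  f12: (p7, p11, p3) → 42.4166
  f13: (p7, p11, p6) → 22.8778
  f14: (p7, p0, p6) → 25.5759
  f15: (p7, p0, p8) → 111.8799
  f16: (p1, p9, p10) → 30.7640
  f17: (p1, p2, p10) → 17.9330
  f18: (p1, p2, p9) → 10.4293
Σ area = 835.588

Euler: V−E+F = 11−27+18 = 2.

facets=18 area=835.588


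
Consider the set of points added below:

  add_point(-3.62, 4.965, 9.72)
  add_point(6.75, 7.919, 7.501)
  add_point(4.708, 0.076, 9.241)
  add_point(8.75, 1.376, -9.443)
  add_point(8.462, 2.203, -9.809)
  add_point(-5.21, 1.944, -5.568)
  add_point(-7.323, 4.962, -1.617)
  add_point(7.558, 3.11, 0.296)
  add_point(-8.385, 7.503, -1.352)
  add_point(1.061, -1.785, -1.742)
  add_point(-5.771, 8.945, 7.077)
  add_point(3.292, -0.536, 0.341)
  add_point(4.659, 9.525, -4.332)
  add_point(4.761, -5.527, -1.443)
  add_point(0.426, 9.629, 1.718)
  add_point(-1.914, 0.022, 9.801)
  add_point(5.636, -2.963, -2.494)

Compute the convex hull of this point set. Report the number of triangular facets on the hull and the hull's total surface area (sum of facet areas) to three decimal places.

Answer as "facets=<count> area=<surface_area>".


facets=24 area=845.813

Points on the hull: [0, 1, 2, 3, 4, 5, 6, 7, 8, 10, 12, 13, 14, 15] (14 of 17).

Per-facet area ½‖(b−a)×(c−a)‖:
  f1: (p5, p13, p3) → 70.6510
  f2: (p5, p15, p13) → 87.9740
  f3: (p12, p14, p8) → 34.1013
  f4: (p10, p14, p8) → 33.9900
  f5: (p6, p15, p8) → 17.1428
  f6: (p6, p5, p8) → 5.0812
  f7: (p6, p5, p15) → 35.4197
  f8: (p4, p5, p8) → 45.9948
  f9: (p4, p12, p8) → 61.9373
  f10: (p4, p5, p3) → 6.7070
  f11: (p2, p15, p13) → 39.9748
  f12: (p0, p2, p15) → 16.4873
  f13: (p0, p15, p8) → 30.3508
  f14: (p0, p10, p8) → 20.6398
  f15: (p7, p13, p3) → 43.7775
  f16: (p7, p2, p13) → 44.6390
  f17: (p1, p0, p10) → 28.7444
  f18: (p1, p0, p2) → 38.7397
  f19: (p1, p10, p14) → 35.7482
  f20: (p1, p12, p14) → 32.0133
  f21: (p1, p7, p2) → 34.0847
  f22: (p1, p4, p12) → 55.6326
  f23: (p1, p4, p3) → 8.6711
  f24: (p1, p7, p3) → 17.3105
Σ area = 845.813

Euler characteristic 14−36+24 = 2 ✓


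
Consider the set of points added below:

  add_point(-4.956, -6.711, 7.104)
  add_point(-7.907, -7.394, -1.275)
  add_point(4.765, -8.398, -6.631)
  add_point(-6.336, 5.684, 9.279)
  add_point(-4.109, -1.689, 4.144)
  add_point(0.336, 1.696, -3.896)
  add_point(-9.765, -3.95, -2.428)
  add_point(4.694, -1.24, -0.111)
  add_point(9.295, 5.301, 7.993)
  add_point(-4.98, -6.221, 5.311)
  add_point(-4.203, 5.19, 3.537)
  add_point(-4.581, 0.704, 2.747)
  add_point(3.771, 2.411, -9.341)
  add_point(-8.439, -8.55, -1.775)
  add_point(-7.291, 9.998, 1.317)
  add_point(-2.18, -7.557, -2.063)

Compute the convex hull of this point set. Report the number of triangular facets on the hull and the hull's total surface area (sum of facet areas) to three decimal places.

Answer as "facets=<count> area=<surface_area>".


Points on the hull: [0, 2, 3, 6, 8, 12, 13, 14] (8 of 16).

Area of each hull facet:
  f1: (p12, p14, p6) → 110.6862
  f2: (p12, p14, p8) → 140.0117
  f3: (p2, p12, p8) → 102.4972
  f4: (p3, p14, p6) → 65.2264
  f5: (p3, p14, p8) → 71.3579
  f6: (p13, p12, p6) → 39.0097
  f7: (p13, p2, p12) → 78.6986
  f8: (p0, p3, p8) → 98.2339
  f9: (p0, p3, p6) → 69.0747
  f10: (p0, p13, p6) → 23.4453
  f11: (p0, p2, p8) → 148.5983
  f12: (p0, p13, p2) → 68.3128
Σ area = 1015.153

Euler: V−E+F = 8−18+12 = 2.

facets=12 area=1015.153


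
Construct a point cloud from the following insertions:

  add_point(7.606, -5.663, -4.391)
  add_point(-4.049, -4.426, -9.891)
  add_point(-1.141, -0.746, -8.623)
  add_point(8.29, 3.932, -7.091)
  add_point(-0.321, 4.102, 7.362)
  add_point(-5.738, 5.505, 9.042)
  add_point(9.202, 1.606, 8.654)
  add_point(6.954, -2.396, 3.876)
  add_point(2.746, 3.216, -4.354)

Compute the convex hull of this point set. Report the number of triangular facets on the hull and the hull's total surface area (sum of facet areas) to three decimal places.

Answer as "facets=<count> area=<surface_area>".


facets=12 area=676.007

Extreme-point indices: [0, 1, 2, 3, 5, 6, 7, 8] — 8 of 9 on the boundary.

Area of each hull facet:
  f1: (p3, p6, p5) → 122.8346
  f2: (p3, p0, p6) → 72.8819
  f3: (p3, p0, p1) → 63.9934
  f4: (p7, p6, p5) → 50.5278
  f5: (p7, p0, p6) → 14.7928
  f6: (p7, p1, p5) → 137.8287
  f7: (p7, p0, p1) → 55.1625
  f8: (p2, p1, p5) → 44.0499
  f9: (p2, p3, p1) → 11.1994
  f10: (p8, p3, p5) → 28.3254
  f11: (p8, p2, p5) → 53.5658
  f12: (p8, p2, p3) → 20.8452
Σ area = 676.007

Check V−E+F: 8 − 18 + 12 = 2.


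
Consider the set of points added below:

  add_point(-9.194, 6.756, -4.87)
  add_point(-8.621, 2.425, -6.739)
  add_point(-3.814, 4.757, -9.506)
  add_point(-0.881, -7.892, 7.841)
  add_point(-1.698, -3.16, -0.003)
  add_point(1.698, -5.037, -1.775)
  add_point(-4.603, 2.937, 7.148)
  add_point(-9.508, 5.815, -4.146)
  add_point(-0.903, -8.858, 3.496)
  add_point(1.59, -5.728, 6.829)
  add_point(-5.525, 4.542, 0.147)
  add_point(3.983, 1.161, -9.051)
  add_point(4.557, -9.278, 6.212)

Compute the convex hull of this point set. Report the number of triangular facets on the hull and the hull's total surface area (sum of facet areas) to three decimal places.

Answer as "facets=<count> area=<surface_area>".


facets=20 area=631.680

Extreme-point indices: [0, 1, 2, 3, 5, 6, 7, 8, 9, 10, 11, 12] — 12 of 13 on the boundary.

Triangle areas on the boundary:
  f1: (p6, p3, p7) → 66.6428
  f2: (p1, p3, p7) → 42.3800
  f3: (p0, p6, p7) → 6.2016
  f4: (p0, p1, p7) → 2.6264
  f5: (p0, p1, p2) → 14.2537
  f6: (p11, p6, p12) → 128.4976
  f7: (p11, p1, p2) → 21.8039
  f8: (p11, p0, p2) → 21.2883
  f9: (p9, p3, p12) → 8.0200
  f10: (p9, p6, p12) → 3.1578
  f11: (p9, p6, p3) → 18.2444
  f12: (p8, p3, p12) → 12.3257
  f13: (p8, p1, p3) → 34.0568
  f14: (p10, p0, p6) → 11.3340
  f15: (p10, p11, p6) → 42.5925
  f16: (p10, p11, p0) → 45.0056
  f17: (p5, p11, p1) → 60.3839
  f18: (p5, p8, p1) → 45.8428
  f19: (p5, p11, p12) → 25.6130
  f20: (p5, p8, p12) → 21.4095
Σ area = 631.680

Euler: V−E+F = 12−30+20 = 2.


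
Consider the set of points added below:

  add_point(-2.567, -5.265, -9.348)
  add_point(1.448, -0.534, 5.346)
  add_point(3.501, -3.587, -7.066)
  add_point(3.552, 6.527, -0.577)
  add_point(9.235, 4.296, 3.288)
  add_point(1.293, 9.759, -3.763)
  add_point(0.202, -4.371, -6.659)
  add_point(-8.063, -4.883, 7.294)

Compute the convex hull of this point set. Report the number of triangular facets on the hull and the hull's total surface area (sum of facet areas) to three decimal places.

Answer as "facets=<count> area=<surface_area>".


facets=10 area=568.361

Points on the hull: [0, 1, 2, 4, 5, 6, 7] (7 of 8).

Area of each hull facet:
  f1: (p5, p4, p7) → 115.6576
  f2: (p0, p5, p7) → 139.2197
  f3: (p2, p5, p4) → 76.0714
  f4: (p2, p0, p5) → 45.8854
  f5: (p1, p4, p7) → 6.4295
  f6: (p1, p2, p7) → 67.1571
  f7: (p1, p2, p4) → 59.2971
  f8: (p6, p0, p7) → 31.3508
  f9: (p6, p2, p7) → 22.1279
  f10: (p6, p2, p0) → 5.1642
Σ area = 568.361

Check V−E+F: 7 − 15 + 10 = 2.


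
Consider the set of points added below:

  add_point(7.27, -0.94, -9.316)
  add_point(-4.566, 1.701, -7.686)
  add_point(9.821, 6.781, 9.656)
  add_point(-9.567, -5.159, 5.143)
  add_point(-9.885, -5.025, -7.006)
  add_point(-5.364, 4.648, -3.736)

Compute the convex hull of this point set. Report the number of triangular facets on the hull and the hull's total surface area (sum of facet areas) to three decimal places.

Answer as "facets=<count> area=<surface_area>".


Hull vertices (6/6): indices [0, 1, 2, 3, 4, 5].

Triangle areas on the boundary:
  f1: (p3, p0, p4) → 107.4585
  f2: (p3, p0, p2) → 210.9029
  f3: (p5, p0, p2) → 142.2489
  f4: (p5, p3, p4) → 64.8666
  f5: (p5, p3, p2) → 140.2624
  f6: (p1, p0, p4) → 47.2618
  f7: (p1, p5, p4) → 20.4819
  f8: (p1, p5, p0) → 28.1585
Σ area = 761.642

Check V−E+F: 6 − 12 + 8 = 2.

facets=8 area=761.642


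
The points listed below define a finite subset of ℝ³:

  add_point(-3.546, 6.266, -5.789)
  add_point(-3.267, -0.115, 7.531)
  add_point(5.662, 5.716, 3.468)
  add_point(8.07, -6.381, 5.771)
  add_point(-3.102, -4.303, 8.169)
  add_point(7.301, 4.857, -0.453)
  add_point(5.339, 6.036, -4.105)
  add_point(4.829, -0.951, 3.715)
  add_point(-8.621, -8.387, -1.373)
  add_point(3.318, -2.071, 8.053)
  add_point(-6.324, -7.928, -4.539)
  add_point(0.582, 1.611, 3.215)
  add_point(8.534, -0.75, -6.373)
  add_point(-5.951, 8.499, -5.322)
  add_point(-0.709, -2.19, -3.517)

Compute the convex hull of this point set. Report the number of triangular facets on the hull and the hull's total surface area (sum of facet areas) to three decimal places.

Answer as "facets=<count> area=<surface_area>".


facets=20 area=848.835

Points on the hull: [0, 1, 2, 3, 4, 5, 6, 8, 9, 10, 12, 13] (12 of 15).

Area of each hull facet:
  f1: (p10, p13, p8) → 31.9328
  f2: (p1, p13, p8) → 100.2264
  f3: (p1, p4, p8) → 24.4009
  f4: (p1, p2, p13) → 80.5556
  f5: (p6, p13, p12) → 38.0375
  f6: (p6, p2, p13) → 43.5446
  f7: (p0, p13, p12) → 5.5649
  f8: (p0, p10, p12) → 96.0938
  f9: (p0, p10, p13) → 20.7302
  f10: (p3, p10, p12) → 105.6043
  f11: (p3, p4, p8) → 66.5613
  f12: (p3, p10, p8) → 34.9932
  f13: (p5, p6, p12) → 16.6192
  f14: (p5, p6, p2) → 7.8642
  f15: (p5, p3, p12) → 51.3031
  f16: (p5, p3, p2) → 27.0714
  f17: (p9, p1, p2) → 32.1387
  f18: (p9, p3, p2) → 31.2164
  f19: (p9, p1, p4) → 13.7901
  f20: (p9, p3, p4) → 20.5863
Σ area = 848.835

Check V−E+F: 12 − 30 + 20 = 2.


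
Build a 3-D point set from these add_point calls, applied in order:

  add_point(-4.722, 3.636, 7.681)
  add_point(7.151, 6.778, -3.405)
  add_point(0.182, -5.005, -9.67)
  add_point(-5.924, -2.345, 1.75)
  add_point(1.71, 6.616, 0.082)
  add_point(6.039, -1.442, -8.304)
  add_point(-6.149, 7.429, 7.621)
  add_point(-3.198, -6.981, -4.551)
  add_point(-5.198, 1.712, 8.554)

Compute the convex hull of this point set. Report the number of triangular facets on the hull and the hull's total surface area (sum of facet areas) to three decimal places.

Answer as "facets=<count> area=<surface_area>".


9 of the 9 inputs are extreme points: [0, 1, 2, 3, 4, 5, 6, 7, 8].

Facet areas (half cross-product norm):
  f1: (p0, p1, p6) → 33.4576
  f2: (p0, p8, p6) → 2.8526
  f3: (p0, p8, p1) → 14.3796
  f4: (p3, p8, p6) → 21.9066
  f5: (p3, p8, p7) → 13.9507
  f6: (p3, p2, p6) → 58.7676
  f7: (p3, p2, p7) → 21.2512
  f8: (p4, p1, p6) → 7.6532
  f9: (p4, p2, p6) → 75.3178
  f10: (p4, p2, p1) → 47.8242
  f11: (p5, p2, p1) → 26.1214
  f12: (p5, p2, p7) → 20.2220
  f13: (p5, p8, p1) → 86.3088
  f14: (p5, p8, p7) → 89.8773
Σ area = 519.891

Check V−E+F: 9 − 21 + 14 = 2.

facets=14 area=519.891


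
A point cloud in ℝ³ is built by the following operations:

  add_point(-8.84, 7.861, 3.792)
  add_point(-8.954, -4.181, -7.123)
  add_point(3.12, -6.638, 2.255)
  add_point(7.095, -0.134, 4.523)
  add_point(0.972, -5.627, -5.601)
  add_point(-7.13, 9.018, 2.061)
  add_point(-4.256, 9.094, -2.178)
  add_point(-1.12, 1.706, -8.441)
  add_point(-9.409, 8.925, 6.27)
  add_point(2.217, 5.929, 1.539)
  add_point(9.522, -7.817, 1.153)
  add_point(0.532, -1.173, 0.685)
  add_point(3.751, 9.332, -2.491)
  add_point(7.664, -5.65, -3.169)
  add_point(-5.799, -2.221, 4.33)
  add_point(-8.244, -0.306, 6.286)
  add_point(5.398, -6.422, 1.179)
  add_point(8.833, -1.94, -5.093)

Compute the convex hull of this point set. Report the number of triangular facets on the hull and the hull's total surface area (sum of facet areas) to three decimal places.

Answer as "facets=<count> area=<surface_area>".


facets=26 area=918.767

Points on the hull: [0, 1, 2, 3, 4, 5, 6, 7, 8, 10, 12, 13, 14, 15, 17] (15 of 18).

Area of each hull facet:
  f1: (p3, p12, p8) → 96.2528
  f2: (p6, p7, p12) → 38.7945
  f3: (p6, p1, p7) → 50.0469
  f4: (p17, p7, p12) → 56.6660
  f5: (p17, p3, p10) → 35.2917
  f6: (p17, p3, p12) → 56.6284
  f7: (p15, p1, p8) → 62.6551
  f8: (p15, p3, p8) → 71.3719
  f9: (p15, p3, p10) → 64.0988
  f10: (p5, p12, p8) → 17.7184
  f11: (p5, p6, p12) → 16.5284
  f12: (p5, p6, p1) → 38.0860
  f13: (p13, p17, p10) → 8.7188
  f14: (p4, p1, p7) → 37.2217
  f15: (p4, p17, p7) → 35.0902
  f16: (p4, p13, p17) → 15.3738
  f17: (p4, p1, p10) → 27.6052
  f18: (p4, p13, p10) → 14.4166
  f19: (p2, p1, p10) → 37.3194
  f20: (p2, p15, p10) → 15.1488
  f21: (p0, p1, p8) → 10.2834
  f22: (p0, p5, p8) → 3.1181
  f23: (p0, p5, p1) → 21.7649
  f24: (p14, p15, p1) → 20.0798
  f25: (p14, p2, p1) → 61.1678
  f26: (p14, p2, p15) → 7.3192
Σ area = 918.767

Euler: V−E+F = 15−39+26 = 2.


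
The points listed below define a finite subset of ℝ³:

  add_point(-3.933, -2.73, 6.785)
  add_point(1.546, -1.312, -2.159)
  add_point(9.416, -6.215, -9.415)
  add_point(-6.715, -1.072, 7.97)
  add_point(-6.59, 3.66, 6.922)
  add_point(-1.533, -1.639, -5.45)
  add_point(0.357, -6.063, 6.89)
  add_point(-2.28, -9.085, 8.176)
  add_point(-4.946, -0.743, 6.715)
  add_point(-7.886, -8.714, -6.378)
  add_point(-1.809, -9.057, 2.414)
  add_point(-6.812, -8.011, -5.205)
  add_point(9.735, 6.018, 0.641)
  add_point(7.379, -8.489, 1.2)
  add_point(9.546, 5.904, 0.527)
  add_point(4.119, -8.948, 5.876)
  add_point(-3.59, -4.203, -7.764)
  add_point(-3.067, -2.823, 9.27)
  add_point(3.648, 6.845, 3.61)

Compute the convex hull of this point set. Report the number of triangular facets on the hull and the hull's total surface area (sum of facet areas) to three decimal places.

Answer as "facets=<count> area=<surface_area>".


facets=24 area=967.912

Points on the hull: [2, 3, 4, 5, 7, 9, 10, 12, 13, 14, 15, 16, 17, 18] (14 of 19).

Per-facet area ½‖(b−a)×(c−a)‖:
  f1: (p16, p2, p9) → 34.4799
  f2: (p16, p4, p9) → 53.9981
  f3: (p13, p2, p9) → 90.9058
  f4: (p13, p2, p12) → 78.2283
  f5: (p3, p7, p9) → 69.7747
  f6: (p3, p4, p9) → 38.0510
  f7: (p17, p3, p7) → 12.1145
  f8: (p17, p3, p4) → 9.2210
  f9: (p14, p2, p12) → 1.4761
  f10: (p14, p16, p2) → 102.1053
  f11: (p10, p7, p9) → 19.5982
  f12: (p10, p13, p9) → 44.2619
  f13: (p18, p17, p12) → 36.9897
  f14: (p18, p17, p4) → 43.2770
  f15: (p18, p14, p12) → 0.7677
  f16: (p15, p10, p7) → 17.8976
  f17: (p15, p10, p13) → 19.5667
  f18: (p15, p17, p7) → 21.5233
  f19: (p15, p13, p12) → 41.1911
  f20: (p15, p17, p12) → 82.7013
  f21: (p5, p14, p16) → 9.3369
  f22: (p5, p18, p14) → 45.1220
  f23: (p5, p16, p4) → 24.1272
  f24: (p5, p18, p4) → 71.1961
Σ area = 967.912

Check V−E+F: 14 − 36 + 24 = 2.


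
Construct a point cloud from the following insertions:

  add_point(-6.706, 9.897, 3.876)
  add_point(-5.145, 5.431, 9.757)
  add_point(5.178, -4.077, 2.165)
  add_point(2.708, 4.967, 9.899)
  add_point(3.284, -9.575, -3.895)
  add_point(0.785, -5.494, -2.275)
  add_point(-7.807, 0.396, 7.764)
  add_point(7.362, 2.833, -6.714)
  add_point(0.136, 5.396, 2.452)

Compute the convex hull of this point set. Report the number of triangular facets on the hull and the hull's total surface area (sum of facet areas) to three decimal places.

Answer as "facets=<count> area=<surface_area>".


8 of the 9 inputs are extreme points: [0, 1, 2, 3, 4, 5, 6, 7].

Facet areas (half cross-product norm):
  f1: (p1, p3, p6) → 21.7862
  f2: (p0, p1, p6) → 22.5305
  f3: (p0, p3, p7) → 103.6817
  f4: (p0, p1, p3) → 28.7080
  f5: (p2, p4, p6) → 59.9271
  f6: (p2, p3, p6) → 69.0557
  f7: (p2, p4, p7) → 47.7734
  f8: (p2, p3, p7) → 69.4054
  f9: (p5, p4, p7) → 28.5902
  f10: (p5, p0, p7) → 101.3756
  f11: (p5, p4, p6) → 19.5341
  f12: (p5, p0, p6) → 74.5900
Σ area = 646.958

Euler characteristic 8−18+12 = 2 ✓

facets=12 area=646.958


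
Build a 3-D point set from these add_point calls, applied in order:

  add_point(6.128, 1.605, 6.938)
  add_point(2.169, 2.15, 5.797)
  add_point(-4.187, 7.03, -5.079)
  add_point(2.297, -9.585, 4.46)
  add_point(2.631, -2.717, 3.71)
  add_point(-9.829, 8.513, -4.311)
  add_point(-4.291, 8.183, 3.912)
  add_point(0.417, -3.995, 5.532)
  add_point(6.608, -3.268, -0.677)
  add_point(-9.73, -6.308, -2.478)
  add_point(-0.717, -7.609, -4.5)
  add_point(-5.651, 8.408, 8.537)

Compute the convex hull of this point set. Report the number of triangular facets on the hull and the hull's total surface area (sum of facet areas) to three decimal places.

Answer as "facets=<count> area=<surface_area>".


facets=14 area=811.942

9 of the 12 inputs are extreme points: [0, 2, 3, 5, 6, 8, 9, 10, 11].

Facet areas (half cross-product norm):
  f1: (p10, p3, p8) → 38.2258
  f2: (p0, p3, p8) → 41.3786
  f3: (p0, p11, p3) → 80.8871
  f4: (p2, p10, p5) → 39.3055
  f5: (p2, p10, p8) → 67.9282
  f6: (p2, p0, p8) → 69.5611
  f7: (p9, p10, p5) → 69.1664
  f8: (p9, p10, p3) → 44.6681
  f9: (p9, p11, p5) → 100.0755
  f10: (p9, p11, p3) → 128.6337
  f11: (p6, p0, p11) → 30.6051
  f12: (p6, p2, p0) → 56.7573
  f13: (p6, p11, p5) → 18.4799
  f14: (p6, p2, p5) → 26.2700
Σ area = 811.942

Euler characteristic 9−21+14 = 2 ✓


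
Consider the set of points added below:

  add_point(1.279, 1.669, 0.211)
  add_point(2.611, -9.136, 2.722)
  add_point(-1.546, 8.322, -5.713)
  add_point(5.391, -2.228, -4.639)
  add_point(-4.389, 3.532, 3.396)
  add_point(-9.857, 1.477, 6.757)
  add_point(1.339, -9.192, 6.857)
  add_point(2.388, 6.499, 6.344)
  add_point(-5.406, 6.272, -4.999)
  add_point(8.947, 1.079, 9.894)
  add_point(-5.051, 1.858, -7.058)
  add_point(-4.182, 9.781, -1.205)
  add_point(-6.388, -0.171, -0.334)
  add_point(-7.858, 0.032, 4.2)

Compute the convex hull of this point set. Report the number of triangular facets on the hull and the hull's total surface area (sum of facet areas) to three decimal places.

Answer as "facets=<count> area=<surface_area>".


facets=20 area=821.282

12 of the 14 inputs are extreme points: [1, 2, 3, 5, 6, 7, 8, 9, 10, 11, 12, 13].

Per-facet area ½‖(b−a)×(c−a)‖:
  f1: (p6, p9, p5) → 100.8746
  f2: (p12, p10, p5) → 15.2131
  f3: (p7, p9, p5) → 55.3114
  f4: (p7, p11, p5) → 62.7409
  f5: (p13, p6, p5) → 20.0606
  f6: (p13, p12, p5) → 4.1074
  f7: (p13, p12, p6) → 31.6661
  f8: (p1, p12, p6) → 28.2506
  f9: (p1, p12, p10) → 44.7548
  f10: (p1, p3, p10) → 59.4489
  f11: (p1, p6, p9) → 28.3973
  f12: (p1, p3, p9) → 71.1128
  f13: (p2, p3, p10) → 42.3433
  f14: (p2, p7, p11) → 27.9235
  f15: (p2, p3, p9) → 97.0476
  f16: (p2, p7, p9) → 44.1428
  f17: (p8, p2, p10) → 10.3583
  f18: (p8, p2, p11) → 10.8208
  f19: (p8, p10, p5) → 32.7699
  f20: (p8, p11, p5) → 33.9369
Σ area = 821.282

Check V−E+F: 12 − 30 + 20 = 2.
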